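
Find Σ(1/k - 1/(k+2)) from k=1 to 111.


Telescoping with gap 2: two head and two tail terms survive.
= (1 + 1/2) - (1/112 + 1/113)
= 3/2 - 1/112 - 1/113 = 18759/12656

Sum = 18759/12656


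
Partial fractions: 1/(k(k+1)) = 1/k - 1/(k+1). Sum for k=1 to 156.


1/(k(k+1)) = 1/k - 1/(k+1) (partial fractions)
Telescoping: Σ = 1 - 1/157 = 156/157

Sum = 156/157


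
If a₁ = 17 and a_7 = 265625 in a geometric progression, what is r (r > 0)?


r^(n-1) = aₙ/a₁
r^6 = 265625/17 = 15625
r = 15625^(1/6)
= ±5; taking r > 0 gives r = 5

r = 5


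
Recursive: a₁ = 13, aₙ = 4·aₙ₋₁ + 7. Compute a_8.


Computing step by step:
a_1 = 13
a_2 = 59
a_3 = 243
a_4 = 979
a_5 = 3923
a_6 = 15699
a_7 = 62803
a_8 = 251219


a_8 = 251219


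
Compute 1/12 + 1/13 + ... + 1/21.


Σₖ₌12^21 1/k = 1/12 + 1/13 + 1/14 + 1/15 + 1/16 + 1/17 + 1/18 + 1/19 + 1/20 + 1/21
= 13237037/21162960
≈ 0.6255

Sum = 13237037/21162960 ≈ 0.6255


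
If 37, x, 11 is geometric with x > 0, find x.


GM = √(37×11) = √407 = 20.1742

GM = 20.1742


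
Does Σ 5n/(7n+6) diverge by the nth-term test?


lim(n→∞) 5n/(7n+6) = 5/7 = 5/7  (divide numerator and denominator by n)
lim aₙ = 5/7 ≠ 0 → series DIVERGES

Diverges (lim aₙ = 5/7 ≠ 0)


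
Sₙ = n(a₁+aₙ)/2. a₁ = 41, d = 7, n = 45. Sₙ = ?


aₙ = 41 + (45-1)×7 = 349
Sₙ = n(a₁+aₙ)/2 = 45×(41+349)/2
= 45×390/2 = 8775

S_45 = 8775


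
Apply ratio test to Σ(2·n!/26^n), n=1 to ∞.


aₙ = 2·n!/26^n
a_{n+1}/aₙ = (n+1)!/26^(n+1) × 26^n/n!  (constant 2 cancels)
= (n+1)/26
L = lim(n→∞) (n+1)/26 = ∞
L > 1 → series DIVERGES

Diverges (ratio test: L = ∞ > 1)


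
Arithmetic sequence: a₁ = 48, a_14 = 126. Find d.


d = (aₙ - a₁)/(n-1)
= (126 - 48)/(14-1)
= 78/13 = 6

d = 6


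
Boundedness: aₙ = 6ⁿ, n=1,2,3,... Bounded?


aₙ = 6ⁿ → as n→∞, aₙ→∞ (since base 6 > 1)
No finite upper bound exists
The sequence is UNBOUNDED

Unbounded (aₙ → ∞ as n → ∞)


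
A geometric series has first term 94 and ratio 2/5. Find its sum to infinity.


S∞ = a₁/(1-r) = 94/(1 - 2/5)
= 94/(3/5)
= 470/3

S∞ = 470/3


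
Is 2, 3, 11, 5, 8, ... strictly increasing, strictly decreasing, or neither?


Differences: 1, 8, -6, 3
Difference at position 1 is +1 (> 0) but position 3 is -6 (< 0) — sequence both rises and falls
→ NOT monotonic

Not monotonic


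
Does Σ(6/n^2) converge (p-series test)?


p-series test: Σ c/n^p converges if p > 1, diverges if p ≤ 1 (constant c > 0 doesn't affect convergence).
p = 2
2 > 1 → CONVERGES

Converges (p = 2 > 1)


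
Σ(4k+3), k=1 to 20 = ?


Σ(4k+3) = 4·Σk + 3·n
= 4·210 + 3·20
= 840 + 60 = 900

Σ = 900


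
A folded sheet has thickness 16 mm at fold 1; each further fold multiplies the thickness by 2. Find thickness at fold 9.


aₙ = a₁·r^(n-1)
= 16×2^8
= 16×256
= 4096

a_9 = 4096


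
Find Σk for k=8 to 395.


Σₖ₌8^395 k = Σₖ₌₁^395 k − Σₖ₌₁^7 k
= 395·396/2 − 7·8/2
= 78210 − 28 = 78182

Σk = 78182


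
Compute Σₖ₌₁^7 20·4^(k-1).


Sₙ = 20×(4^7 - 1)/(4 - 1)
= 20×(16384 - 1)/3
= 20×16383/3
= 109220

S_7 = 109220


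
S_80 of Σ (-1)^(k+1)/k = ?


S = 1 - 1/2 + 1/3 - 1/4 + 1/5 - 1/6 + 1/7 - 1/8 ± ...
= 0.6869
(Full series converges to +ln(2) ≈ +0.6931)

S_80 = 0.6869


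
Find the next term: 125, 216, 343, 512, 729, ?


Pattern: perfect cubes: n³
Terms: 125, 216, 343, 512, 729
Next term = 1000

Next term = 1000


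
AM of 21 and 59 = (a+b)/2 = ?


AM = (21 + 59)/2 = 80/2 = 40

AM = 40


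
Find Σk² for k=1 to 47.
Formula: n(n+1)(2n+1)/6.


n = 47
n(n+1)(2n+1)/6 = 47×48×95/6
= 214320/6 = 35720

Σk² = 35720


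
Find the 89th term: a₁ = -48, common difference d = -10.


aₙ = a₁ + (n-1)d
= -48 + (89-1)×-10
= -48 - 880
= -928

a_89 = -928


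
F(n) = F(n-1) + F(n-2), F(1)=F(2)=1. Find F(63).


Fibonacci sequence: 1, 1, 2, 3, 5, 8, 13, 21, 34, 55, 89, ...
F(63) = 6557470319842

F(63) = 6557470319842


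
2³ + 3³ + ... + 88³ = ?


Σₖ₌2^88 k³ = [88·89/2]² − [1·2/2]²
= 15335056 − 1 = 15335055

Σk³ = 15335055


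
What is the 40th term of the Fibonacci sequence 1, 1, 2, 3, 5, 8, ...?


Fibonacci sequence: 1, 1, 2, 3, 5, 8, 13, 21, 34, 55, 89, ...
F(40) = 102334155

F(40) = 102334155


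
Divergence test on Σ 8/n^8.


lim(n→∞) 8/n^8 = 0
lim aₙ = 0 → nth-term test is INCONCLUSIVE
(Need other tests; this is actually a convergent p-series with p=8 > 1)

Inconclusive (lim aₙ = 0; need another test)


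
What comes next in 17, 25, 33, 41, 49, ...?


Pattern: arithmetic (d=8)
Terms: 17, 25, 33, 41, 49
Next term = 57

Next term = 57


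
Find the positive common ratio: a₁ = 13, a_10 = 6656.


r^(n-1) = aₙ/a₁
r^9 = 6656/13 = 512
r = 512^(1/9)
= 2

r = 2


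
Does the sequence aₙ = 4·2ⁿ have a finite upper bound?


aₙ = 4·2ⁿ → as n→∞, aₙ→∞ (since base 2 > 1)
No finite upper bound exists
The sequence is UNBOUNDED

Unbounded (aₙ → ∞ as n → ∞)


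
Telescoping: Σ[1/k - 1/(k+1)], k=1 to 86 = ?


Telescoping: adjacent terms cancel.
= 1/1 - 1/87
= 1 - 1/87 = 86/87

Sum = 86/87


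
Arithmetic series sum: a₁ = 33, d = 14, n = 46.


aₙ = 33 + (46-1)×14 = 663
Sₙ = n(a₁+aₙ)/2 = 46×(33+663)/2
= 46×696/2 = 16008

S_46 = 16008


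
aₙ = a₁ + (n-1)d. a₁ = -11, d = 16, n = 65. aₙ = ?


aₙ = a₁ + (n-1)d
= -11 + (65-1)×16
= -11 + 1024
= 1013

a_65 = 1013


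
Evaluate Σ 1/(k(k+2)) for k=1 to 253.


1/(k(k+2)) = (1/2)·(1/k - 1/(k+2)) (partial fractions)
Telescoping: Σ = (1/2)·(1 + 1/2 - 1/254 - 1/255) = 48323/64770

Sum = 48323/64770


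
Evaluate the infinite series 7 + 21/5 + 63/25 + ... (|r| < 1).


S∞ = a₁/(1-r) = 7/(1 - 3/5)
= 7/(2/5)
= 35/2

S∞ = 35/2


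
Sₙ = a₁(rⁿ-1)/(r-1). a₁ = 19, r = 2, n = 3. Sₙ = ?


Sₙ = 19×(2^3 - 1)/(2 - 1)
= 19×(8 - 1)/1
= 19×7/1
= 133

S_3 = 133


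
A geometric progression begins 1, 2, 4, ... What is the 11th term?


aₙ = a₁·r^(n-1)
= 1×2^10
= 1×1024
= 1024

a_11 = 1024


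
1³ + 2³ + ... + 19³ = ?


n(n+1)/2 = 19×20/2 = 190
Σk³ = 190² = 36100

Σk³ = 36100


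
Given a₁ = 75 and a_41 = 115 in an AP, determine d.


d = (aₙ - a₁)/(n-1)
= (115 - 75)/(41-1)
= 40/40 = 1

d = 1


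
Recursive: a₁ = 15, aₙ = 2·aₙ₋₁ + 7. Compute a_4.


Computing step by step:
a_1 = 15
a_2 = 37
a_3 = 81
a_4 = 169


a_4 = 169


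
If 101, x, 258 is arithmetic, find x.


AM = (101 + 258)/2 = 359/2 = 179.5

AM = 179.5


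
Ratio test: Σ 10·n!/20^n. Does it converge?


aₙ = 10·n!/20^n
a_{n+1}/aₙ = (n+1)!/20^(n+1) × 20^n/n!  (constant 10 cancels)
= (n+1)/20
L = lim(n→∞) (n+1)/20 = ∞
L > 1 → series DIVERGES

Diverges (ratio test: L = ∞ > 1)


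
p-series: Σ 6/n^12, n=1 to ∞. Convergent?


p-series test: Σ c/n^p converges if p > 1, diverges if p ≤ 1 (constant c > 0 doesn't affect convergence).
p = 12
12 > 1 → CONVERGES

Converges (p = 12 > 1)


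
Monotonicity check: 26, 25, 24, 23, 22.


Differences: -1, -1, -1, -1
All differences < 0 → strictly DECREASING

Monotonically decreasing


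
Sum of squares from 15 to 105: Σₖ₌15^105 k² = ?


Σₖ₌15^105 k² = Σₖ₌₁^105 k² − Σₖ₌₁^14 k²
= 105·106·211/6 − 14·15·29/6
= 391405 − 1015 = 390390

Σk² = 390390


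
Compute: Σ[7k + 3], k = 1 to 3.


Σ(7k+3) = 7·Σk + 3·n
= 7·6 + 3·3
= 42 + 9 = 51

Σ = 51


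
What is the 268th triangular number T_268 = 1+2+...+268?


n(n+1)/2 = 268×269/2 = 72092/2 = 36046

Σk = 36046


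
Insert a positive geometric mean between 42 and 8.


GM = √(42×8) = √336 = 18.3303

GM = 18.3303


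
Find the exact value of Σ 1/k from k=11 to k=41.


Σₖ₌11^41 1/k = 1/11 + 1/12 + 1/13 + ... + 1/41
= 3908844674285039/2844937529085600
≈ 1.374

Sum = 3908844674285039/2844937529085600 ≈ 1.374


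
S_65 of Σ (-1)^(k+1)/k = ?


S = 1 - 1/2 + 1/3 - 1/4 + 1/5 - 1/6 + 1/7 - 1/8 ± ...
= 0.7008
(Full series converges to +ln(2) ≈ +0.6931)

S_65 = 0.7008


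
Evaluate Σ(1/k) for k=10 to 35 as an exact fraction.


Σₖ₌10^35 1/k = 1/10 + 1/11 + 1/12 + ... + 1/35
= 2471388351727/1875370816800
≈ 1.3178

Sum = 2471388351727/1875370816800 ≈ 1.3178


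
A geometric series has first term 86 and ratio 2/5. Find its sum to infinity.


S∞ = a₁/(1-r) = 86/(1 - 2/5)
= 86/(3/5)
= 430/3

S∞ = 430/3


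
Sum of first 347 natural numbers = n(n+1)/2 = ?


n(n+1)/2 = 347×348/2 = 120756/2 = 60378

Σk = 60378


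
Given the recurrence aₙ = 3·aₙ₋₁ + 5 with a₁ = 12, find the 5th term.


Computing step by step:
a_1 = 12
a_2 = 41
a_3 = 128
a_4 = 389
a_5 = 1172


a_5 = 1172


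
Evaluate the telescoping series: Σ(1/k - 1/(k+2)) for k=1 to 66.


Telescoping with gap 2: two head and two tail terms survive.
= (1 + 1/2) - (1/67 + 1/68)
= 3/2 - 1/67 - 1/68 = 6699/4556

Sum = 6699/4556


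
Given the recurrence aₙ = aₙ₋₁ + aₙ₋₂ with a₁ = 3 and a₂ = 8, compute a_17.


Computing iteratively: 3, 8, 11, 19, 30, 49, 79, 128, 207, 335, 542, 877, ...
a_17 = 9726

a_17 = 9726


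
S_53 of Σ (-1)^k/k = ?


S = -1 + 1/2 - 1/3 + 1/4 - 1/5 + 1/6 - 1/7 + 1/8 ± ...
= -0.7025
(Full series converges to -ln(2) ≈ -0.6931)

S_53 = -0.7025


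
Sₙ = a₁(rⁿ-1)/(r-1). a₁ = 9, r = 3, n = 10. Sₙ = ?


Sₙ = 9×(3^10 - 1)/(3 - 1)
= 9×(59049 - 1)/2
= 9×59048/2
= 265716

S_10 = 265716


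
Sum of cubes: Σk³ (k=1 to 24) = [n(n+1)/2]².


n(n+1)/2 = 24×25/2 = 300
Σk³ = 300² = 90000

Σk³ = 90000


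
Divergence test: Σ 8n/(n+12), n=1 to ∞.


lim(n→∞) 8n/(n+12) = 8/1 = 8  (divide numerator and denominator by n)
lim aₙ = 8 ≠ 0 → series DIVERGES

Diverges (lim aₙ = 8 ≠ 0)


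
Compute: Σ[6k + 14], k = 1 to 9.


Σ(6k+14) = 6·Σk + 14·n
= 6·45 + 14·9
= 270 + 126 = 396

Σ = 396


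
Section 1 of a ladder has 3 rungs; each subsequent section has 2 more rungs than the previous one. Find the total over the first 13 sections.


aₙ = 3 + (13-1)×2 = 27
Sₙ = n(a₁+aₙ)/2 = 13×(3+27)/2
= 13×30/2 = 195

S_13 = 195


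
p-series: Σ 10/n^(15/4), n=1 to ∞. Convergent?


p-series test: Σ c/n^p converges if p > 1, diverges if p ≤ 1 (constant c > 0 doesn't affect convergence).
p = 15/4
15/4 > 1 → CONVERGES

Converges (p = 15/4 > 1)


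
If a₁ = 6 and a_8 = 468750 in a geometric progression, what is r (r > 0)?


r^(n-1) = aₙ/a₁
r^7 = 468750/6 = 78125
r = 78125^(1/7)
= 5

r = 5


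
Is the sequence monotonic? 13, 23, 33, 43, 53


Differences: 10, 10, 10, 10
All differences > 0 → strictly INCREASING

Monotonically increasing


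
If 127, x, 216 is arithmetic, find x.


AM = (127 + 216)/2 = 343/2 = 171.5

AM = 171.5


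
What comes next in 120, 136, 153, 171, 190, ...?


Pattern: triangular numbers: n(n+1)/2
Terms: 120, 136, 153, 171, 190
Next term = 210

Next term = 210


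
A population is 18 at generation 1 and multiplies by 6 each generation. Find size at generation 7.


aₙ = a₁·r^(n-1)
= 18×6^6
= 18×46656
= 839808

a_7 = 839808


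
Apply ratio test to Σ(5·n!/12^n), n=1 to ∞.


aₙ = 5·n!/12^n
a_{n+1}/aₙ = (n+1)!/12^(n+1) × 12^n/n!  (constant 5 cancels)
= (n+1)/12
L = lim(n→∞) (n+1)/12 = ∞
L > 1 → series DIVERGES

Diverges (ratio test: L = ∞ > 1)


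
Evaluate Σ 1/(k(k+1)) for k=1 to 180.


1/(k(k+1)) = 1/k - 1/(k+1) (partial fractions)
Telescoping: Σ = 1 - 1/181 = 180/181

Sum = 180/181


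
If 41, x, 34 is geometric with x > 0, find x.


GM = √(41×34) = √1394 = 37.3363

GM = 37.3363


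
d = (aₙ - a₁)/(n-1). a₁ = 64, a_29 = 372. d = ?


d = (aₙ - a₁)/(n-1)
= (372 - 64)/(29-1)
= 308/28 = 11

d = 11


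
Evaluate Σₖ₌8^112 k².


Σₖ₌8^112 k² = Σₖ₌₁^112 k² − Σₖ₌₁^7 k²
= 112·113·225/6 − 7·8·15/6
= 474600 − 140 = 474460

Σk² = 474460


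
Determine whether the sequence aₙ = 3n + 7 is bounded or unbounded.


aₙ = 3n + 7 → as n→∞, aₙ→∞
No finite upper bound exists
The sequence is UNBOUNDED

Unbounded (aₙ → ∞ as n → ∞)


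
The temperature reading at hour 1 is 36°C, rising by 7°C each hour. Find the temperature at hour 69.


aₙ = a₁ + (n-1)d
= 36 + (69-1)×7
= 36 + 476
= 512

a_69 = 512


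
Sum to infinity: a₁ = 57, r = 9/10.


S∞ = a₁/(1-r) = 57/(1 - 9/10)
= 57/(1/10)
= 570

S∞ = 570


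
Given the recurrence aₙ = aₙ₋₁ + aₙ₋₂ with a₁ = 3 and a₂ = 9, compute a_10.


Computing iteratively: 3, 9, 12, 21, 33, 54, 87, 141, 228, 369
a_10 = 369

a_10 = 369


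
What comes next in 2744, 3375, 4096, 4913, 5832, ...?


Pattern: perfect cubes: n³
Terms: 2744, 3375, 4096, 4913, 5832
Next term = 6859

Next term = 6859


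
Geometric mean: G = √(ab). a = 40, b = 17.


GM = √(40×17) = √680 = 26.0768

GM = 26.0768


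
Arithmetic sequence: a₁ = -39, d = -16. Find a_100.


aₙ = a₁ + (n-1)d
= -39 + (100-1)×-16
= -39 - 1584
= -1623

a_100 = -1623


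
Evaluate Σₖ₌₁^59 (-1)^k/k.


S = -1 + 1/2 - 1/3 + 1/4 - 1/5 + 1/6 - 1/7 + 1/8 ± ...
= -0.7015
(Full series converges to -ln(2) ≈ -0.6931)

S_59 = -0.7015


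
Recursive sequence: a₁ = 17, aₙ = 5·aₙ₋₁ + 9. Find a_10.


Computing step by step:
a_1 = 17
a_2 = 94
a_3 = 479
a_4 = 2404
a_5 = 12029
a_6 = 60154
a_7 = 300779
a_8 = 1503904
a_9 = 7519529
a_10 = 37597654


a_10 = 37597654


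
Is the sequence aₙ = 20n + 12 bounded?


aₙ = 20n + 12 → as n→∞, aₙ→∞
No finite upper bound exists
The sequence is UNBOUNDED

Unbounded (aₙ → ∞ as n → ∞)


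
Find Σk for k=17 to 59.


Σₖ₌17^59 k = Σₖ₌₁^59 k − Σₖ₌₁^16 k
= 59·60/2 − 16·17/2
= 1770 − 136 = 1634

Σk = 1634


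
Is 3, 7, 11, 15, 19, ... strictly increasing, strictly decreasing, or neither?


Differences: 4, 4, 4, 4
All differences > 0 → strictly INCREASING

Monotonically increasing


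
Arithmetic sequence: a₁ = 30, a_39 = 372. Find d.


d = (aₙ - a₁)/(n-1)
= (372 - 30)/(39-1)
= 342/38 = 9

d = 9


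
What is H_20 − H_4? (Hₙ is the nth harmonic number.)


Σₖ₌5^20 1/k = 1/5 + 1/6 + 1/7 + ... + 1/20
= 23502835/15519504
≈ 1.5144

Sum = 23502835/15519504 ≈ 1.5144


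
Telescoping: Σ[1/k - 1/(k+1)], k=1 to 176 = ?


Telescoping: adjacent terms cancel.
= 1/1 - 1/177
= 1 - 1/177 = 176/177

Sum = 176/177


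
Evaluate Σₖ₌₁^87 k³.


n(n+1)/2 = 87×88/2 = 3828
Σk³ = 3828² = 14653584

Σk³ = 14653584


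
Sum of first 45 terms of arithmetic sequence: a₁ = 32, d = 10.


aₙ = 32 + (45-1)×10 = 472
Sₙ = n(a₁+aₙ)/2 = 45×(32+472)/2
= 45×504/2 = 11340

S_45 = 11340


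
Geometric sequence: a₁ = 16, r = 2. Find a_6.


aₙ = a₁·r^(n-1)
= 16×2^5
= 16×32
= 512

a_6 = 512


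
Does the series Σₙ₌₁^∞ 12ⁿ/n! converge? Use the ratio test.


aₙ = 12^n/n!
a_{n+1}/aₙ = 12^(n+1)/(n+1)! × n!/12^n
= 12/(n+1)
L = lim(n→∞) 12/(n+1) = 0
L < 1 → series CONVERGES

Converges (ratio test: L = 0 < 1)


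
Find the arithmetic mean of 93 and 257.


AM = (93 + 257)/2 = 350/2 = 175

AM = 175


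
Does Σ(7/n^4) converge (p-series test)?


p-series test: Σ c/n^p converges if p > 1, diverges if p ≤ 1 (constant c > 0 doesn't affect convergence).
p = 4
4 > 1 → CONVERGES

Converges (p = 4 > 1)


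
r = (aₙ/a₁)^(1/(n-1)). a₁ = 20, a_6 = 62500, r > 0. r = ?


r^(n-1) = aₙ/a₁
r^5 = 62500/20 = 3125
r = 3125^(1/5)
= 5

r = 5


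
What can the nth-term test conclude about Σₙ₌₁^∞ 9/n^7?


lim(n→∞) 9/n^7 = 0
lim aₙ = 0 → nth-term test is INCONCLUSIVE
(Need other tests; this is actually a convergent p-series with p=7 > 1)

Inconclusive (lim aₙ = 0; need another test)


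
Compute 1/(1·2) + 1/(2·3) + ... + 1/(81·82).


1/(k(k+1)) = 1/k - 1/(k+1) (partial fractions)
Telescoping: Σ = 1 - 1/82 = 81/82

Sum = 81/82


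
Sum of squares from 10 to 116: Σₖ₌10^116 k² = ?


Σₖ₌10^116 k² = Σₖ₌₁^116 k² − Σₖ₌₁^9 k²
= 116·117·233/6 − 9·10·19/6
= 527046 − 285 = 526761

Σk² = 526761


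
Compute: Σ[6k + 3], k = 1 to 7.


Σ(6k+3) = 6·Σk + 3·n
= 6·28 + 3·7
= 168 + 21 = 189

Σ = 189


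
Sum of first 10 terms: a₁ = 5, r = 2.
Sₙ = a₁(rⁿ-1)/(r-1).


Sₙ = 5×(2^10 - 1)/(2 - 1)
= 5×(1024 - 1)/1
= 5×1023/1
= 5115

S_10 = 5115


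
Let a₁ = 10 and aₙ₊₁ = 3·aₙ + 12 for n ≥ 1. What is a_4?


Computing step by step:
a_1 = 10
a_2 = 42
a_3 = 138
a_4 = 426


a_4 = 426


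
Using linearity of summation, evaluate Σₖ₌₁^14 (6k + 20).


Σ(6k+20) = 6·Σk + 20·n
= 6·105 + 20·14
= 630 + 280 = 910

Σ = 910


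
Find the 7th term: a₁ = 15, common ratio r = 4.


aₙ = a₁·r^(n-1)
= 15×4^6
= 15×4096
= 61440

a_7 = 61440


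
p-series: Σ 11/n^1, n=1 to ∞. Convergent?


p-series test: Σ c/n^p converges if p > 1, diverges if p ≤ 1 (constant c > 0 doesn't affect convergence).
p = 1
1 ≤ 1 → DIVERGES

Diverges (p = 1 ≤ 1)


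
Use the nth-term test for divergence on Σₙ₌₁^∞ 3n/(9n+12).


lim(n→∞) 3n/(9n+12) = 3/9 = 1/3  (divide numerator and denominator by n)
lim aₙ = 1/3 ≠ 0 → series DIVERGES

Diverges (lim aₙ = 1/3 ≠ 0)


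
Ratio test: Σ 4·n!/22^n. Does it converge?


aₙ = 4·n!/22^n
a_{n+1}/aₙ = (n+1)!/22^(n+1) × 22^n/n!  (constant 4 cancels)
= (n+1)/22
L = lim(n→∞) (n+1)/22 = ∞
L > 1 → series DIVERGES

Diverges (ratio test: L = ∞ > 1)


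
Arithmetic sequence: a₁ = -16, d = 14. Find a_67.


aₙ = a₁ + (n-1)d
= -16 + (67-1)×14
= -16 + 924
= 908

a_67 = 908


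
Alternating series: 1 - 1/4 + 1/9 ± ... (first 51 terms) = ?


S = 1 - 1/4 + 1/9 - 1/16 + 1/25 - 1/36 + 1/49 - 1/64 ± ...
= 0.8227
(Full series converges to +π²/12 ≈ +0.8225)

S_51 = 0.8227


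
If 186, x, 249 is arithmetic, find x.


AM = (186 + 249)/2 = 435/2 = 217.5

AM = 217.5


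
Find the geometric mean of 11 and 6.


GM = √(11×6) = √66 = 8.124

GM = 8.124


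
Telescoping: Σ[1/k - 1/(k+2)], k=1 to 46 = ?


Telescoping with gap 2: two head and two tail terms survive.
= (1 + 1/2) - (1/47 + 1/48)
= 3/2 - 1/47 - 1/48 = 3289/2256

Sum = 3289/2256


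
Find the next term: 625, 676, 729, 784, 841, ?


Pattern: perfect squares: n²
Terms: 625, 676, 729, 784, 841
Next term = 900

Next term = 900


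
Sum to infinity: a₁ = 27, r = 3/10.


S∞ = a₁/(1-r) = 27/(1 - 3/10)
= 27/(7/10)
= 270/7

S∞ = 270/7


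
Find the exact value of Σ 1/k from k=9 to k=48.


Σₖ₌9^48 1/k = 1/9 + 1/10 + 1/11 + ... + 1/48
= 770750091290411102693/442720643463713815200
≈ 1.7409

Sum = 770750091290411102693/442720643463713815200 ≈ 1.7409


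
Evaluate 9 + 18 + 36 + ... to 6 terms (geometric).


Sₙ = 9×(2^6 - 1)/(2 - 1)
= 9×(64 - 1)/1
= 9×63/1
= 567

S_6 = 567


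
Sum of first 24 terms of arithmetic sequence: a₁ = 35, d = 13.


aₙ = 35 + (24-1)×13 = 334
Sₙ = n(a₁+aₙ)/2 = 24×(35+334)/2
= 24×369/2 = 4428

S_24 = 4428


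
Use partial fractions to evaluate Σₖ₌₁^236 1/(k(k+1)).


1/(k(k+1)) = 1/k - 1/(k+1) (partial fractions)
Telescoping: Σ = 1 - 1/237 = 236/237

Sum = 236/237


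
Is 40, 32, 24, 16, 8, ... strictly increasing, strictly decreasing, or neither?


Differences: -8, -8, -8, -8
All differences < 0 → strictly DECREASING

Monotonically decreasing


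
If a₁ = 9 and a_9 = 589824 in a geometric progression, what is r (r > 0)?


r^(n-1) = aₙ/a₁
r^8 = 589824/9 = 65536
r = 65536^(1/8)
= ±4; taking r > 0 gives r = 4

r = 4


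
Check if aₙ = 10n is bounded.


aₙ = 10n → as n→∞, aₙ→∞
No finite upper bound exists
The sequence is UNBOUNDED

Unbounded (aₙ → ∞ as n → ∞)


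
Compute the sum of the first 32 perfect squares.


n = 32
n(n+1)(2n+1)/6 = 32×33×65/6
= 68640/6 = 11440

Σk² = 11440


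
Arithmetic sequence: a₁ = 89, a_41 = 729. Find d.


d = (aₙ - a₁)/(n-1)
= (729 - 89)/(41-1)
= 640/40 = 16

d = 16


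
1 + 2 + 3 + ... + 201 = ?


n(n+1)/2 = 201×202/2 = 40602/2 = 20301

Σk = 20301


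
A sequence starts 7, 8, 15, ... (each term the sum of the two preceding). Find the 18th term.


Computing iteratively: 7, 8, 15, 23, 38, 61, 99, 160, 259, 419, 678, 1097, ...
a_18 = 19685

a_18 = 19685


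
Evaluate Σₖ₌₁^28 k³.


n(n+1)/2 = 28×29/2 = 406
Σk³ = 406² = 164836

Σk³ = 164836


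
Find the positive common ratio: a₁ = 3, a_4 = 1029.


r^(n-1) = aₙ/a₁
r^3 = 1029/3 = 343
r = 343^(1/3)
= 7

r = 7


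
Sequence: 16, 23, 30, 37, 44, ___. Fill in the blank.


Pattern: arithmetic (d=7)
Terms: 16, 23, 30, 37, 44
Next term = 51

Next term = 51


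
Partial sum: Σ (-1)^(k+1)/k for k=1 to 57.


S = 1 - 1/2 + 1/3 - 1/4 + 1/5 - 1/6 + 1/7 - 1/8 ± ...
= 0.7018
(Full series converges to +ln(2) ≈ +0.6931)

S_57 = 0.7018


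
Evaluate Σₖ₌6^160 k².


Σₖ₌6^160 k² = Σₖ₌₁^160 k² − Σₖ₌₁^5 k²
= 160·161·321/6 − 5·6·11/6
= 1378160 − 55 = 1378105

Σk² = 1378105


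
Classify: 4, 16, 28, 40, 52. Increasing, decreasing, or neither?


Differences: 12, 12, 12, 12
All differences > 0 → strictly INCREASING

Monotonically increasing


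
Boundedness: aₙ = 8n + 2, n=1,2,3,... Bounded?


aₙ = 8n + 2 → as n→∞, aₙ→∞
No finite upper bound exists
The sequence is UNBOUNDED

Unbounded (aₙ → ∞ as n → ∞)


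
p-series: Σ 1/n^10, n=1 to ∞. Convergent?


p-series test: Σ c/n^p converges if p > 1, diverges if p ≤ 1 (constant c > 0 doesn't affect convergence).
p = 10
10 > 1 → CONVERGES

Converges (p = 10 > 1)


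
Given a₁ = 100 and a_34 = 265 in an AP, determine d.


d = (aₙ - a₁)/(n-1)
= (265 - 100)/(34-1)
= 165/33 = 5

d = 5


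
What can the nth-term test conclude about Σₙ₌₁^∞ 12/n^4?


lim(n→∞) 12/n^4 = 0
lim aₙ = 0 → nth-term test is INCONCLUSIVE
(Need other tests; this is actually a convergent p-series with p=4 > 1)

Inconclusive (lim aₙ = 0; need another test)


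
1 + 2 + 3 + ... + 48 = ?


n(n+1)/2 = 48×49/2 = 2352/2 = 1176

Σk = 1176


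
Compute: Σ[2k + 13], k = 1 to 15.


Σ(2k+13) = 2·Σk + 13·n
= 2·120 + 13·15
= 240 + 195 = 435

Σ = 435


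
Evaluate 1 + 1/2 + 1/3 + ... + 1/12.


H_12 = 1/1 + 1/2 + 1/3 + ... + 1/12
= 86021/27720
≈ 3.1032

H_12 = 86021/27720 ≈ 3.1032


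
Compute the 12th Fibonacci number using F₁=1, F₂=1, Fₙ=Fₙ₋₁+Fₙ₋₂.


Fibonacci sequence: 1, 1, 2, 3, 5, 8, 13, 21, 34, 55, 89, ...
F(12) = 144

F(12) = 144


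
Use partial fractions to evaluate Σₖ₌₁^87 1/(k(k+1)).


1/(k(k+1)) = 1/k - 1/(k+1) (partial fractions)
Telescoping: Σ = 1 - 1/88 = 87/88

Sum = 87/88


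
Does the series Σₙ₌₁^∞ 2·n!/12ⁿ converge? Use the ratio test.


aₙ = 2·n!/12^n
a_{n+1}/aₙ = (n+1)!/12^(n+1) × 12^n/n!  (constant 2 cancels)
= (n+1)/12
L = lim(n→∞) (n+1)/12 = ∞
L > 1 → series DIVERGES

Diverges (ratio test: L = ∞ > 1)


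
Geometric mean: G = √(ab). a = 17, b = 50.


GM = √(17×50) = √850 = 29.1548

GM = 29.1548


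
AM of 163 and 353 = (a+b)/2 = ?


AM = (163 + 353)/2 = 516/2 = 258

AM = 258


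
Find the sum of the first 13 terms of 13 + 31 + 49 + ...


aₙ = 13 + (13-1)×18 = 229
Sₙ = n(a₁+aₙ)/2 = 13×(13+229)/2
= 13×242/2 = 1573

S_13 = 1573


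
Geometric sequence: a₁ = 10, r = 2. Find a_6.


aₙ = a₁·r^(n-1)
= 10×2^5
= 10×32
= 320

a_6 = 320


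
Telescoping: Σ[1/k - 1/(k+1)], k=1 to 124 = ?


Telescoping: adjacent terms cancel.
= 1/1 - 1/125
= 1 - 1/125 = 124/125

Sum = 124/125


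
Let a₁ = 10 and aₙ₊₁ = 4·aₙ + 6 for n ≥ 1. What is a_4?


Computing step by step:
a_1 = 10
a_2 = 46
a_3 = 190
a_4 = 766


a_4 = 766


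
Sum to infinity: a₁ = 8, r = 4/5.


S∞ = a₁/(1-r) = 8/(1 - 4/5)
= 8/(1/5)
= 40

S∞ = 40


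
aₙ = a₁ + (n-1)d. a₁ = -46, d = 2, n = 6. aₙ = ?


aₙ = a₁ + (n-1)d
= -46 + (6-1)×2
= -46 + 10
= -36

a_6 = -36


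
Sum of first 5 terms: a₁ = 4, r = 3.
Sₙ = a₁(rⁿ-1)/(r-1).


Sₙ = 4×(3^5 - 1)/(3 - 1)
= 4×(243 - 1)/2
= 4×242/2
= 484

S_5 = 484


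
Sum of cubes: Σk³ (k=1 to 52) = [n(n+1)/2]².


n(n+1)/2 = 52×53/2 = 1378
Σk³ = 1378² = 1898884

Σk³ = 1898884


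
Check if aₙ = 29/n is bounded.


a₁ = 29, a₂ = 29/2, a₃ = 29/3, ...
0 < aₙ ≤ 29 for all n ≥ 1
Lower bound: 0, Upper bound: 29
The sequence IS bounded

Bounded (0 < aₙ ≤ 29)


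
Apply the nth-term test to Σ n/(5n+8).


lim(n→∞) n/(5n+8) = 1/5 = 1/5  (divide numerator and denominator by n)
lim aₙ = 1/5 ≠ 0 → series DIVERGES

Diverges (lim aₙ = 1/5 ≠ 0)


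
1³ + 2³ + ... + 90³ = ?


n(n+1)/2 = 90×91/2 = 4095
Σk³ = 4095² = 16769025

Σk³ = 16769025


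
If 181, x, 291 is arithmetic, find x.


AM = (181 + 291)/2 = 472/2 = 236

AM = 236


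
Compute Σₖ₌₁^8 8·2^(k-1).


Sₙ = 8×(2^8 - 1)/(2 - 1)
= 8×(256 - 1)/1
= 8×255/1
= 2040

S_8 = 2040


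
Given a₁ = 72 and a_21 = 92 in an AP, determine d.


d = (aₙ - a₁)/(n-1)
= (92 - 72)/(21-1)
= 20/20 = 1

d = 1


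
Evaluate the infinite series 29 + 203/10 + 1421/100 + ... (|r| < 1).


S∞ = a₁/(1-r) = 29/(1 - 7/10)
= 29/(3/10)
= 290/3

S∞ = 290/3


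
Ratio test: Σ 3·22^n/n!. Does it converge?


aₙ = 3·22^n/n!
a_{n+1}/aₙ = 22^(n+1)/(n+1)! × n!/22^n  (constant 3 cancels)
= 22/(n+1)
L = lim(n→∞) 22/(n+1) = 0
L < 1 → series CONVERGES

Converges (ratio test: L = 0 < 1)


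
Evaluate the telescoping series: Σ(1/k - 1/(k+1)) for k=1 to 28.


Telescoping: adjacent terms cancel.
= 1/1 - 1/29
= 1 - 1/29 = 28/29

Sum = 28/29


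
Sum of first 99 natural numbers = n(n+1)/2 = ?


n(n+1)/2 = 99×100/2 = 9900/2 = 4950

Σk = 4950


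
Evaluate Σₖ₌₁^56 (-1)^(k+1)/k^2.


S = 1 - 1/4 + 1/9 - 1/16 + 1/25 - 1/36 + 1/49 - 1/64 ± ...
= 0.8223
(Full series converges to +π²/12 ≈ +0.8225)

S_56 = 0.8223


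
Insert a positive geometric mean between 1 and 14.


GM = √(1×14) = √14 = 3.7417

GM = 3.7417


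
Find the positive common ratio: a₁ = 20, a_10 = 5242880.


r^(n-1) = aₙ/a₁
r^9 = 5242880/20 = 262144
r = 262144^(1/9)
= 4

r = 4


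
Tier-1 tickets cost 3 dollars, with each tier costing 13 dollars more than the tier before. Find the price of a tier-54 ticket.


aₙ = a₁ + (n-1)d
= 3 + (54-1)×13
= 3 + 689
= 692

a_54 = 692


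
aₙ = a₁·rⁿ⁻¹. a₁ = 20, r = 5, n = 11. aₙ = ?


aₙ = a₁·r^(n-1)
= 20×5^10
= 20×9765625
= 195312500

a_11 = 195312500


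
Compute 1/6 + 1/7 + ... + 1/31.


Σₖ₌6^31 1/k = 1/6 + 1/7 + 1/8 + ... + 1/31
= 125913534410497/72201776446800
≈ 1.7439

Sum = 125913534410497/72201776446800 ≈ 1.7439


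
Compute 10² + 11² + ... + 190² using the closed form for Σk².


Σₖ₌10^190 k² = Σₖ₌₁^190 k² − Σₖ₌₁^9 k²
= 190·191·381/6 − 9·10·19/6
= 2304415 − 285 = 2304130

Σk² = 2304130


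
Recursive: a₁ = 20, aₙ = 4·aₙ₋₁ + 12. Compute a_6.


Computing step by step:
a_1 = 20
a_2 = 92
a_3 = 380
a_4 = 1532
a_5 = 6140
a_6 = 24572


a_6 = 24572


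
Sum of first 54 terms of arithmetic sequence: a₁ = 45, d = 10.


aₙ = 45 + (54-1)×10 = 575
Sₙ = n(a₁+aₙ)/2 = 54×(45+575)/2
= 54×620/2 = 16740

S_54 = 16740


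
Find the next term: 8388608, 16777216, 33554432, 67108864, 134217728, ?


Pattern: powers of 2: 2ⁿ
Terms: 8388608, 16777216, 33554432, 67108864, 134217728
Next term = 268435456

Next term = 268435456


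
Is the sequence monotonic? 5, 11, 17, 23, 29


Differences: 6, 6, 6, 6
All differences > 0 → strictly INCREASING

Monotonically increasing


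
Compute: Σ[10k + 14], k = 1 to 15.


Σ(10k+14) = 10·Σk + 14·n
= 10·120 + 14·15
= 1200 + 210 = 1410

Σ = 1410


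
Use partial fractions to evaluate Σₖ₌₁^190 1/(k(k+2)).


1/(k(k+2)) = (1/2)·(1/k - 1/(k+2)) (partial fractions)
Telescoping: Σ = (1/2)·(1 + 1/2 - 1/191 - 1/192) = 54625/73344

Sum = 54625/73344


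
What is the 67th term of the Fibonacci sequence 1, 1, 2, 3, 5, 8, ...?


Fibonacci sequence: 1, 1, 2, 3, 5, 8, 13, 21, 34, 55, 89, ...
F(67) = 44945570212853

F(67) = 44945570212853


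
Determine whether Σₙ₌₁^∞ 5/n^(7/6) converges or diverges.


p-series test: Σ c/n^p converges if p > 1, diverges if p ≤ 1 (constant c > 0 doesn't affect convergence).
p = 7/6
7/6 > 1 → CONVERGES

Converges (p = 7/6 > 1)


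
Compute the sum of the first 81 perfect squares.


n = 81
n(n+1)(2n+1)/6 = 81×82×163/6
= 1082646/6 = 180441

Σk² = 180441


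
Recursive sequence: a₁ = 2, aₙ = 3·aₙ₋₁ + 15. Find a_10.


Computing step by step:
a_1 = 2
a_2 = 21
a_3 = 78
a_4 = 249
a_5 = 762
a_6 = 2301
a_7 = 6918
a_8 = 20769
a_9 = 62322
a_10 = 186981


a_10 = 186981


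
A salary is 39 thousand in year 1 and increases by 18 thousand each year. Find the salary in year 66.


aₙ = a₁ + (n-1)d
= 39 + (66-1)×18
= 39 + 1170
= 1209

a_66 = 1209


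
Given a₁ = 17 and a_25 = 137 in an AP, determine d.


d = (aₙ - a₁)/(n-1)
= (137 - 17)/(25-1)
= 120/24 = 5

d = 5


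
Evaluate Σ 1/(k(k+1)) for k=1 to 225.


1/(k(k+1)) = 1/k - 1/(k+1) (partial fractions)
Telescoping: Σ = 1 - 1/226 = 225/226

Sum = 225/226


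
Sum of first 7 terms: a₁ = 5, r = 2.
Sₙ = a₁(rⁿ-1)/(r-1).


Sₙ = 5×(2^7 - 1)/(2 - 1)
= 5×(128 - 1)/1
= 5×127/1
= 635

S_7 = 635


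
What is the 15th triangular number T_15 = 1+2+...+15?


n(n+1)/2 = 15×16/2 = 240/2 = 120

Σk = 120


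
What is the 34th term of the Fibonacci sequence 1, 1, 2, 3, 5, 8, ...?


Fibonacci sequence: 1, 1, 2, 3, 5, 8, 13, 21, 34, 55, 89, ...
F(34) = 5702887

F(34) = 5702887


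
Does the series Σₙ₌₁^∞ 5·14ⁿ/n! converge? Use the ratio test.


aₙ = 5·14^n/n!
a_{n+1}/aₙ = 14^(n+1)/(n+1)! × n!/14^n  (constant 5 cancels)
= 14/(n+1)
L = lim(n→∞) 14/(n+1) = 0
L < 1 → series CONVERGES

Converges (ratio test: L = 0 < 1)


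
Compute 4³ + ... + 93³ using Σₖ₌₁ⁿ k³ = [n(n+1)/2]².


Σₖ₌4^93 k³ = [93·94/2]² − [3·4/2]²
= 19105641 − 36 = 19105605

Σk³ = 19105605


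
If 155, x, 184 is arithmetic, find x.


AM = (155 + 184)/2 = 339/2 = 169.5

AM = 169.5


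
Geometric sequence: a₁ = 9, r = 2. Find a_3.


aₙ = a₁·r^(n-1)
= 9×2^2
= 9×4
= 36

a_3 = 36


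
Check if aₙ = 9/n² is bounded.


a₁ = 9, a₂ = 9/4, a₃ = 9/9, ...
0 < aₙ ≤ 9 for all n ≥ 1
The sequence IS bounded

Bounded (0 < aₙ ≤ 9)


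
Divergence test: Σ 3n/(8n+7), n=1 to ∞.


lim(n→∞) 3n/(8n+7) = 3/8 = 3/8  (divide numerator and denominator by n)
lim aₙ = 3/8 ≠ 0 → series DIVERGES

Diverges (lim aₙ = 3/8 ≠ 0)


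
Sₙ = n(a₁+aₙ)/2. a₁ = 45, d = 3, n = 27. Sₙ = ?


aₙ = 45 + (27-1)×3 = 123
Sₙ = n(a₁+aₙ)/2 = 27×(45+123)/2
= 27×168/2 = 2268

S_27 = 2268


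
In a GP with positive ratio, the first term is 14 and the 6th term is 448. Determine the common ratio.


r^(n-1) = aₙ/a₁
r^5 = 448/14 = 32
r = 32^(1/5)
= 2

r = 2


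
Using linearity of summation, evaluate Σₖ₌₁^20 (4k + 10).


Σ(4k+10) = 4·Σk + 10·n
= 4·210 + 10·20
= 840 + 200 = 1040

Σ = 1040


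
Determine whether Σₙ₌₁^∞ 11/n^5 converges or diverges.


p-series test: Σ c/n^p converges if p > 1, diverges if p ≤ 1 (constant c > 0 doesn't affect convergence).
p = 5
5 > 1 → CONVERGES

Converges (p = 5 > 1)


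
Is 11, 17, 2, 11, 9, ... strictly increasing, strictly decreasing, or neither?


Differences: 6, -15, 9, -2
Difference at position 1 is +6 (> 0) but position 2 is -15 (< 0) — sequence both rises and falls
→ NOT monotonic

Not monotonic


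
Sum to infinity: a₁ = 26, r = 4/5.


S∞ = a₁/(1-r) = 26/(1 - 4/5)
= 26/(1/5)
= 130

S∞ = 130


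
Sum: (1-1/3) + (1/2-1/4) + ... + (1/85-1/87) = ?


Telescoping with gap 2: two head and two tail terms survive.
= (1 + 1/2) - (1/86 + 1/87)
= 3/2 - 1/86 - 1/87 = 5525/3741

Sum = 5525/3741


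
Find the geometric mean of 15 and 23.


GM = √(15×23) = √345 = 18.5742

GM = 18.5742


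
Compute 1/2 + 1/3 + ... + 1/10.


Σₖ₌2^10 1/k = 1/2 + 1/3 + 1/4 + 1/5 + 1/6 + 1/7 + 1/8 + 1/9 + 1/10
= 4861/2520
≈ 1.929

Sum = 4861/2520 ≈ 1.929


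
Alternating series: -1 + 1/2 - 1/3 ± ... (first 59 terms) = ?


S = -1 + 1/2 - 1/3 + 1/4 - 1/5 + 1/6 - 1/7 + 1/8 ± ...
= -0.7015
(Full series converges to -ln(2) ≈ -0.6931)

S_59 = -0.7015


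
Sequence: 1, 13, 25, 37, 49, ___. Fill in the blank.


Pattern: arithmetic (d=12)
Terms: 1, 13, 25, 37, 49
Next term = 61

Next term = 61


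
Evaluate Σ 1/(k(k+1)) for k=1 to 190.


1/(k(k+1)) = 1/k - 1/(k+1) (partial fractions)
Telescoping: Σ = 1 - 1/191 = 190/191

Sum = 190/191


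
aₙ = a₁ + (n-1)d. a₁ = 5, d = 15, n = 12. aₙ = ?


aₙ = a₁ + (n-1)d
= 5 + (12-1)×15
= 5 + 165
= 170

a_12 = 170


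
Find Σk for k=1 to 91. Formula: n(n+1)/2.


n(n+1)/2 = 91×92/2 = 8372/2 = 4186

Σk = 4186


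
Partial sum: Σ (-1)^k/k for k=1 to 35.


S = -1 + 1/2 - 1/3 + 1/4 - 1/5 + 1/6 - 1/7 + 1/8 ± ...
= -0.7072
(Full series converges to -ln(2) ≈ -0.6931)

S_35 = -0.7072


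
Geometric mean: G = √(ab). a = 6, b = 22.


GM = √(6×22) = √132 = 11.4891

GM = 11.4891


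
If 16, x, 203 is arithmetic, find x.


AM = (16 + 203)/2 = 219/2 = 109.5

AM = 109.5


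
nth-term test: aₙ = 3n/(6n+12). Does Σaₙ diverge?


lim(n→∞) 3n/(6n+12) = 3/6 = 1/2  (divide numerator and denominator by n)
lim aₙ = 1/2 ≠ 0 → series DIVERGES

Diverges (lim aₙ = 1/2 ≠ 0)


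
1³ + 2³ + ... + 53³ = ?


n(n+1)/2 = 53×54/2 = 1431
Σk³ = 1431² = 2047761

Σk³ = 2047761


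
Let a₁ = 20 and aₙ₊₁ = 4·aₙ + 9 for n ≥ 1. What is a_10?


Computing step by step:
a_1 = 20
a_2 = 89
a_3 = 365
a_4 = 1469
a_5 = 5885
a_6 = 23549
a_7 = 94205
a_8 = 376829
a_9 = 1507325
a_10 = 6029309


a_10 = 6029309


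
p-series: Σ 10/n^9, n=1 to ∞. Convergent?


p-series test: Σ c/n^p converges if p > 1, diverges if p ≤ 1 (constant c > 0 doesn't affect convergence).
p = 9
9 > 1 → CONVERGES

Converges (p = 9 > 1)


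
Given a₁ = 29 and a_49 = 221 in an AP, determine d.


d = (aₙ - a₁)/(n-1)
= (221 - 29)/(49-1)
= 192/48 = 4

d = 4


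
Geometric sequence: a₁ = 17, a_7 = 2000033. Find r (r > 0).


r^(n-1) = aₙ/a₁
r^6 = 2000033/17 = 117649
r = 117649^(1/6)
= ±7; taking r > 0 gives r = 7

r = 7


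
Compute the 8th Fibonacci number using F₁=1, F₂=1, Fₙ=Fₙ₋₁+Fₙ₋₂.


Fibonacci sequence: 1, 1, 2, 3, 5, 8, 13, 21
F(8) = 21

F(8) = 21


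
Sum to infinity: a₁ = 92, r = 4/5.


S∞ = a₁/(1-r) = 92/(1 - 4/5)
= 92/(1/5)
= 460

S∞ = 460


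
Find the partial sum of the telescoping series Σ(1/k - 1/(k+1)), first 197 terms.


Telescoping: adjacent terms cancel.
= 1/1 - 1/198
= 1 - 1/198 = 197/198

Sum = 197/198


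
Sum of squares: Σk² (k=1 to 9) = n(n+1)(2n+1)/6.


n = 9
n(n+1)(2n+1)/6 = 9×10×19/6
= 1710/6 = 285

Σk² = 285


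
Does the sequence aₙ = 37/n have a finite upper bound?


a₁ = 37, a₂ = 37/2, a₃ = 37/3, ...
0 < aₙ ≤ 37 for all n ≥ 1
Lower bound: 0, Upper bound: 37
The sequence IS bounded

Bounded (0 < aₙ ≤ 37)


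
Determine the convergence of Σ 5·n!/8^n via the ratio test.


aₙ = 5·n!/8^n
a_{n+1}/aₙ = (n+1)!/8^(n+1) × 8^n/n!  (constant 5 cancels)
= (n+1)/8
L = lim(n→∞) (n+1)/8 = ∞
L > 1 → series DIVERGES

Diverges (ratio test: L = ∞ > 1)


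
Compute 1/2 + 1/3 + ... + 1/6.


Σₖ₌2^6 1/k = 1/2 + 1/3 + 1/4 + 1/5 + 1/6
= 29/20
≈ 1.45

Sum = 29/20 ≈ 1.45


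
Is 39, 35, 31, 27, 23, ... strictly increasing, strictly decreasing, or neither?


Differences: -4, -4, -4, -4
All differences < 0 → strictly DECREASING

Monotonically decreasing


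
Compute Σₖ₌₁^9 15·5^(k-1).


Sₙ = 15×(5^9 - 1)/(5 - 1)
= 15×(1953125 - 1)/4
= 15×1953124/4
= 7324215

S_9 = 7324215


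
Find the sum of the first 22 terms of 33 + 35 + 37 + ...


aₙ = 33 + (22-1)×2 = 75
Sₙ = n(a₁+aₙ)/2 = 22×(33+75)/2
= 22×108/2 = 1188

S_22 = 1188


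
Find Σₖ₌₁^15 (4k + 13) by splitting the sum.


Σ(4k+13) = 4·Σk + 13·n
= 4·120 + 13·15
= 480 + 195 = 675

Σ = 675


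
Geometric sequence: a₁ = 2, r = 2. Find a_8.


aₙ = a₁·r^(n-1)
= 2×2^7
= 2×128
= 256

a_8 = 256


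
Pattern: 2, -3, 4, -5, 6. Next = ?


Pattern: alternating sign, magnitude arithmetic (d=1)
Terms: 2, -3, 4, -5, 6
Next term = -7

Next term = -7


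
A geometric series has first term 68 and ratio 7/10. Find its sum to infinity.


S∞ = a₁/(1-r) = 68/(1 - 7/10)
= 68/(3/10)
= 680/3

S∞ = 680/3


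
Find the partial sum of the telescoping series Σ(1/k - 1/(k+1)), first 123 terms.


Telescoping: adjacent terms cancel.
= 1/1 - 1/124
= 1 - 1/124 = 123/124

Sum = 123/124


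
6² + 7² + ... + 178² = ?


Σₖ₌6^178 k² = Σₖ₌₁^178 k² − Σₖ₌₁^5 k²
= 178·179·357/6 − 5·6·11/6
= 1895789 − 55 = 1895734

Σk² = 1895734


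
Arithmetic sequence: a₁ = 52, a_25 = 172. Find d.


d = (aₙ - a₁)/(n-1)
= (172 - 52)/(25-1)
= 120/24 = 5

d = 5


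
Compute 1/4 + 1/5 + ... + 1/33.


Σₖ₌4^33 1/k = 1/4 + 1/5 + 1/6 + ... + 1/33
= 29608831262749/13127595717600
≈ 2.2555

Sum = 29608831262749/13127595717600 ≈ 2.2555


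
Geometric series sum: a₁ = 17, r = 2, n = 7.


Sₙ = 17×(2^7 - 1)/(2 - 1)
= 17×(128 - 1)/1
= 17×127/1
= 2159

S_7 = 2159


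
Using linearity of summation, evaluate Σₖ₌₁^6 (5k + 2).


Σ(5k+2) = 5·Σk + 2·n
= 5·21 + 2·6
= 105 + 12 = 117

Σ = 117


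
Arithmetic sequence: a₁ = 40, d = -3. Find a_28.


aₙ = a₁ + (n-1)d
= 40 + (28-1)×-3
= 40 - 81
= -41

a_28 = -41


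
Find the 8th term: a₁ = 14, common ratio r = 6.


aₙ = a₁·r^(n-1)
= 14×6^7
= 14×279936
= 3919104

a_8 = 3919104


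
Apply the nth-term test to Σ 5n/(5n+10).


lim(n→∞) 5n/(5n+10) = 5/5 = 1  (divide numerator and denominator by n)
lim aₙ = 1 ≠ 0 → series DIVERGES

Diverges (lim aₙ = 1 ≠ 0)


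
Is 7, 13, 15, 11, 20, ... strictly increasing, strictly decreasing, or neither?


Differences: 6, 2, -4, 9
Difference at position 1 is +6 (> 0) but position 3 is -4 (< 0) — sequence both rises and falls
→ NOT monotonic

Not monotonic


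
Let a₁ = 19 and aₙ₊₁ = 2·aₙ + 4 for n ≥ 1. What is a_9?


Computing step by step:
a_1 = 19
a_2 = 42
a_3 = 88
a_4 = 180
a_5 = 364
a_6 = 732
a_7 = 1468
a_8 = 2940
a_9 = 5884


a_9 = 5884


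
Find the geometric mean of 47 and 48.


GM = √(47×48) = √2256 = 47.4974

GM = 47.4974


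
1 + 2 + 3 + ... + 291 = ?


n(n+1)/2 = 291×292/2 = 84972/2 = 42486

Σk = 42486
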